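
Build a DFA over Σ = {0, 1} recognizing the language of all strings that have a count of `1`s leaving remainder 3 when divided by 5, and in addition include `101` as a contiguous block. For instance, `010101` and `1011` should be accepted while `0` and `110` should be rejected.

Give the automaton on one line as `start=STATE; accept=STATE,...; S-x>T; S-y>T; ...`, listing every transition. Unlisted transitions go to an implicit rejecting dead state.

start=s0; accept=s8; s0-0>s0; s0-1>s1; s1-0>s2; s1-1>s3; s2-0>s4; s2-1>s5; s3-0>s6; s3-1>s7; s4-0>s4; s4-1>s3; s5-0>s5; s5-1>s8; s6-0>s9; s6-1>s8; s7-0>s10; s7-1>s11; s8-0>s8; s8-1>s12; s9-0>s9; s9-1>s7; s10-0>s13; s10-1>s12; s11-0>s14; s11-1>s15; s12-0>s12; s12-1>s16; s13-0>s13; s13-1>s11; s14-0>s17; s14-1>s16; s15-0>s18; s15-1>s1; s16-0>s16; s16-1>s19; s17-0>s17; s17-1>s15; s18-0>s0; s18-1>s19; s19-0>s19; s19-1>s5

Build one automaton per condition and run them in lockstep. The first has 5 states tracking the count of `1`s modulo 5; the second has 4 states tracking whether and how much of `101` has been seen. A product state is a pair (one from each), accepting exactly when both do.
20 states suffice.
          0    1  
>  s0     s0   s1 
   s1     s2   s3 
   s2     s4   s5 
   s3     s6   s7 
   s4     s4   s3 
   s5     s5   s8 
   s6     s9   s8 
   s7    s10  s11 
 * s8     s8  s12 
   s9     s9   s7 
   s10   s13  s12 
   s11   s14  s15 
   s12   s12  s16 
   s13   s13  s11 
   s14   s17  s16 
   s15   s18   s1 
   s16   s16  s19 
   s17   s17  s15 
   s18    s0  s19 
   s19   s19   s5 
(> = start, * = accepting)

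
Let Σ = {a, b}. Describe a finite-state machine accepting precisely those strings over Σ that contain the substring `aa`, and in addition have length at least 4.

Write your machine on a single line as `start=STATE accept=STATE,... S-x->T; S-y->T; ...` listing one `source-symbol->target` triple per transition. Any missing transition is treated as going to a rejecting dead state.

start=q0; accept=q9,q12; q0-a->q1; q0-b->q2; q1-a->q3; q1-b->q4; q2-a->q5; q2-b->q4; q3-a->q6; q3-b->q6; q4-a->q7; q4-b->q8; q5-a->q6; q5-b->q8; q6-a->q9; q6-b->q9; q7-a->q9; q7-b->q10; q8-a->q11; q8-b->q10; q9-a->q12; q9-b->q12; q10-a->q13; q10-b->q14; q11-a->q12; q11-b->q14; q12-a->q12; q12-b->q12; q13-a->q12; q13-b->q14; q14-a->q13; q14-b->q14

Run two small machines in parallel and take their product. The first has 3 states tracking whether and how much of `aa` has been seen; the second has 6 states tracking the input length, saturating at 5. A product state is a pair (one from each), accepting exactly when both do.
15 states suffice.
          a    b  
>  q0     q1   q2 
   q1     q3   q4 
   q2     q5   q4 
   q3     q6   q6 
   q4     q7   q8 
   q5     q6   q8 
   q6     q9   q9 
   q7     q9  q10 
   q8    q11  q10 
 * q9    q12  q12 
   q10   q13  q14 
   q11   q12  q14 
 * q12   q12  q12 
   q13   q12  q14 
   q14   q13  q14 
(> = start, * = accepting)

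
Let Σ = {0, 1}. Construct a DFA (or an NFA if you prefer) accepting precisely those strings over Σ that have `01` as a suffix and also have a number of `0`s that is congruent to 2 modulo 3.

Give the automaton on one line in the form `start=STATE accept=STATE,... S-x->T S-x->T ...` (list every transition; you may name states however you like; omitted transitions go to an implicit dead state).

Run two small machines in parallel and take their product. The first has 3 states tracking how much of the suffix `01` has currently been matched; the second has 3 states tracking the count of `0`s modulo 3. A product state is a pair (one from each), accepting exactly when both do.
A 9-state machine:
        0   1  
>  S0   S1  S0 
   S1   S2  S3 
   S2   S4  S5 
   S3   S2  S6 
   S4   S1  S7 
 * S5   S4  S8 
   S6   S2  S6 
   S7   S1  S0 
   S8   S4  S8 
(> = start, * = accepting)

start=S0 accept=S5 S0-0->S1 S0-1->S0 S1-0->S2 S1-1->S3 S2-0->S4 S2-1->S5 S3-0->S2 S3-1->S6 S4-0->S1 S4-1->S7 S5-0->S4 S5-1->S8 S6-0->S2 S6-1->S6 S7-0->S1 S7-1->S0 S8-0->S4 S8-1->S8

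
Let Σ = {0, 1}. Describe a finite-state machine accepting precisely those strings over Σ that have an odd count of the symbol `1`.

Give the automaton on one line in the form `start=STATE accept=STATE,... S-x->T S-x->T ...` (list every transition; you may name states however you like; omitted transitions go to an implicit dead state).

start=q0 accept=q1 q0-0->q0 q0-1->q1 q1-0->q1 q1-1->q0

The only thing that matters is how many `1`s have appeared, reduced mod 2. Use one state per residue: q0 for 0, …, q1 for 1. Reading `1` moves to the next residue; anything else stays put. q1 is accepting.
        0   1  
>  q0   q0  q1 
 * q1   q1  q0 
(> = start, * = accepting)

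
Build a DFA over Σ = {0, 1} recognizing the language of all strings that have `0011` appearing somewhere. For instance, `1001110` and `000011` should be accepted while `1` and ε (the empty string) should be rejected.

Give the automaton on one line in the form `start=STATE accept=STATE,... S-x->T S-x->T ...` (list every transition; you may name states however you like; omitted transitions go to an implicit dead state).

Track how much of `0011` has been matched so far: state q0 is no progress, q4 is the absorbing accept state reached once `0011` has occurred. Intermediate states record partial matches; on a mismatch, fall back to the longest reusable overlap.
With 5 states:
        0   1  
>  q0   q1  q0 
   q1   q2  q0 
   q2   q2  q3 
   q3   q1  q4 
 * q4   q4  q4 
(> = start, * = accepting)

start=q0 accept=q4 q0-0->q1 q0-1->q0 q1-0->q2 q1-1->q0 q2-0->q2 q2-1->q3 q3-0->q1 q3-1->q4 q4-0->q4 q4-1->q4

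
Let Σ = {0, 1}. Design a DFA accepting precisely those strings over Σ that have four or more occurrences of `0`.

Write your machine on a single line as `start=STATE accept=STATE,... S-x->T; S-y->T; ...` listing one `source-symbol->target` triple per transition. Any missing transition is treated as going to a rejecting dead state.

start=A; accept=E,F; A-0->B; A-1->A; B-0->C; B-1->B; C-0->D; C-1->C; D-0->E; D-1->D; E-0->F; E-1->E; F-0->F; F-1->F

Only the number of `0`s matters, and only up to 5. Make a chain A → B → C → D → E → F advanced by each `0` (with F absorbing); every other symbol self-loops. The accepting set is {E, F}.
With 6 states:
       0  1 
>  A   B  A 
   B   C  B 
   C   D  C 
   D   E  D 
 * E   F  E 
 * F   F  F 
(> = start, * = accepting)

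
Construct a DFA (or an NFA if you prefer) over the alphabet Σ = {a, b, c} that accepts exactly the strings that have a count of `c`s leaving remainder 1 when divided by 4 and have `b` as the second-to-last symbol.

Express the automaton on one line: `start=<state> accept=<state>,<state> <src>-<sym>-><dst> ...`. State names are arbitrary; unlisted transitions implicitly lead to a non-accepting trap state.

Run two small machines in parallel and take their product. The first has 4 states tracking the count of `c`s modulo 4; the second has 13 states tracking the last 2 symbols read. A product state is a pair (one from each), accepting exactly when both do. After merging equivalent states the machine shrinks.
8 states suffice.
        a   b   c  
>  q0   q0  q1  q2 
   q1   q0  q1  q3 
   q2   q2  q4  q5 
 * q3   q2  q4  q5 
   q4   q3  q6  q5 
   q5   q5  q5  q7 
 * q6   q3  q6  q5 
   q7   q7  q7  q0 
(> = start, * = accepting)

start=q0 accept=q3,q6 q0-a->q0 q0-b->q1 q0-c->q2 q1-a->q0 q1-b->q1 q1-c->q3 q2-a->q2 q2-b->q4 q2-c->q5 q3-a->q2 q3-b->q4 q3-c->q5 q4-a->q3 q4-b->q6 q4-c->q5 q5-a->q5 q5-b->q5 q5-c->q7 q6-a->q3 q6-b->q6 q6-c->q5 q7-a->q7 q7-b->q7 q7-c->q0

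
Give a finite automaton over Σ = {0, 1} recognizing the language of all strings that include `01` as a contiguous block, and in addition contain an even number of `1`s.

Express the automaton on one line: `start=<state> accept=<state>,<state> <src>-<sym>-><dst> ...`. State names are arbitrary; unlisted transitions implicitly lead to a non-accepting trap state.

Run two small machines in parallel and take their product. One (3 states) tracks whether and how much of `01` has been seen; the other (2 states) tracks the count of `1`s modulo 2. Each combined state is a pair, one component from each; accept when both components accept.
A 6-state machine:
        0   1  
>  q0   q1  q2 
   q1   q1  q3 
   q2   q4  q0 
   q3   q3  q5 
   q4   q4  q5 
 * q5   q5  q3 
(> = start, * = accepting)

start=q0 accept=q5 q0-0->q1 q0-1->q2 q1-0->q1 q1-1->q3 q2-0->q4 q2-1->q0 q3-0->q3 q3-1->q5 q4-0->q4 q4-1->q5 q5-0->q5 q5-1->q3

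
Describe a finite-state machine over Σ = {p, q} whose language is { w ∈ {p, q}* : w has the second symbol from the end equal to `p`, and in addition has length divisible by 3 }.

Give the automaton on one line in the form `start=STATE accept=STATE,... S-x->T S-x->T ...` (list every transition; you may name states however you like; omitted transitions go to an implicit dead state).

start=A accept=E A-p->B A-q->B B-p->C B-q->D C-p->E C-q->E D-p->A D-q->A E-p->B E-q->B

Build one automaton per condition and run them in lockstep. The first has 7 states tracking the last 2 symbols read; the second has 3 states tracking the input length modulo 3. A product state is a pair (one from each), accepting exactly when both do. Equivalent product states are then merged.
       p  q 
>  A   B  B 
   B   C  D 
   C   E  E 
   D   A  A 
 * E   B  B 
(> = start, * = accepting)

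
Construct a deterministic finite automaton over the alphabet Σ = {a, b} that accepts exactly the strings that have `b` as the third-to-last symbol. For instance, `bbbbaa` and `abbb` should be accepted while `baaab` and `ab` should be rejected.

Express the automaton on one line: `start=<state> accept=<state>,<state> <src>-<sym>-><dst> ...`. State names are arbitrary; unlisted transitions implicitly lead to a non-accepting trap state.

A DFA must remember the last 3 symbols (since which symbol is third-to-last isn't known until the input ends). Use one state per possible window of the last ≤3 symbols; accept from those whose window starts with `b`.
With 15 states:
          a    b  
>  q0     q1   q2 
   q1     q3   q4 
   q2     q5   q6 
   q3     q7   q8 
   q4     q9  q10 
   q5    q11  q12 
   q6    q13  q14 
   q7     q7   q8 
   q8     q9  q10 
   q9    q11  q12 
   q10   q13  q14 
 * q11    q7   q8 
 * q12    q9  q10 
 * q13   q11  q12 
 * q14   q13  q14 
(> = start, * = accepting)

start=q0 accept=q11,q12,q13,q14 q0-a->q1 q0-b->q2 q1-a->q3 q1-b->q4 q2-a->q5 q2-b->q6 q3-a->q7 q3-b->q8 q4-a->q9 q4-b->q10 q5-a->q11 q5-b->q12 q6-a->q13 q6-b->q14 q7-a->q7 q7-b->q8 q8-a->q9 q8-b->q10 q9-a->q11 q9-b->q12 q10-a->q13 q10-b->q14 q11-a->q7 q11-b->q8 q12-a->q9 q12-b->q10 q13-a->q11 q13-b->q12 q14-a->q13 q14-b->q14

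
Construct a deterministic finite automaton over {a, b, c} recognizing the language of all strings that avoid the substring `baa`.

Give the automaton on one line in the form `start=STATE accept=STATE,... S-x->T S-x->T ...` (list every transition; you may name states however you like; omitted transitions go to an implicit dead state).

Track partial matches of the forbidden pattern `baa`. State q3 is a dead state reached once `baa` has occurred; every other state accepts. q0 means no part of `baa` is currently matched.
4 states suffice.
        a   b   c  
>* q0   q0  q1  q0 
 * q1   q2  q1  q0 
 * q2   q3  q1  q0 
   q3   q3  q3  q3 
(> = start, * = accepting)

start=q0 accept=q0,q1,q2 q0-a->q0 q0-b->q1 q0-c->q0 q1-a->q2 q1-b->q1 q1-c->q0 q2-a->q3 q2-b->q1 q2-c->q0 q3-a->q3 q3-b->q3 q3-c->q3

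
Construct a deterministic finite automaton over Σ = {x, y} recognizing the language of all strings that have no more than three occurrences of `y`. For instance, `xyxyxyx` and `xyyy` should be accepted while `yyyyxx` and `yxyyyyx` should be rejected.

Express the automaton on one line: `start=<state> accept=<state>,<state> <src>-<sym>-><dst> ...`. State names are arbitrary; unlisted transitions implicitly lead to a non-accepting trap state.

start=q0 accept=q0,q1,q2,q3 q0-x->q0 q0-y->q1 q1-x->q1 q1-y->q2 q2-x->q2 q2-y->q3 q3-x->q3 q3-y->q4 q4-x->q4 q4-y->q4

Only the number of `y`s matters, and only up to 4. Make a chain q0 → q1 → q2 → q3 → q4 advanced by each `y` (with q4 absorbing); every other symbol self-loops. The accepting set is {q0, q1, q2, q3}.
With 5 states:
        x   y  
>* q0   q0  q1 
 * q1   q1  q2 
 * q2   q2  q3 
 * q3   q3  q4 
   q4   q4  q4 
(> = start, * = accepting)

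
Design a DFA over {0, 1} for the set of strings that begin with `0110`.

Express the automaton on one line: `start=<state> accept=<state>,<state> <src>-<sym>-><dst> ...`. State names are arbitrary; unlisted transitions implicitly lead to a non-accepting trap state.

start=A accept=E A-0->B A-1->F B-0->F B-1->C C-0->F C-1->D D-0->E D-1->F E-0->E E-1->E F-0->F F-1->F

Walk along `0110` while the input agrees: from A take `0` to B, and so on. Any deviation drops to the rejecting sink F. Once E is reached the prefix is confirmed and every continuation is accepted.
6 states suffice.
       0  1 
>  A   B  F 
   B   F  C 
   C   F  D 
   D   E  F 
 * E   E  E 
   F   F  F 
(> = start, * = accepting)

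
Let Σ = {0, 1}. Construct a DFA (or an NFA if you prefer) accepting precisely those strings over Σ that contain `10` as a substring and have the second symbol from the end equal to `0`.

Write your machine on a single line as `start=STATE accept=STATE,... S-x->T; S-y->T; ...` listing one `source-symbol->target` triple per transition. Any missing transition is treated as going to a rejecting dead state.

start=q0; accept=q3,q4; q0-0->q0; q0-1->q1; q1-0->q2; q1-1->q1; q2-0->q3; q2-1->q4; q3-0->q3; q3-1->q4; q4-0->q2; q4-1->q1

Build one automaton per condition and run them in lockstep. One (3 states) tracks whether and how much of `10` has been seen; the other (7 states) tracks the last 2 symbols read. Each combined state is a pair, one component from each; accept when both components accept. After merging equivalent states the machine shrinks.
A 5-state machine:
        0   1  
>  q0   q0  q1 
   q1   q2  q1 
   q2   q3  q4 
 * q3   q3  q4 
 * q4   q2  q1 
(> = start, * = accepting)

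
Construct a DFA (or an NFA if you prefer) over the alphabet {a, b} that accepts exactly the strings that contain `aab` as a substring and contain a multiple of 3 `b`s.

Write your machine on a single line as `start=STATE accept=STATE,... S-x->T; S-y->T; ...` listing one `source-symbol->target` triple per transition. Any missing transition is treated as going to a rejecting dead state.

start=S0; accept=S9; S0-a->S1; S0-b->S2; S1-a->S3; S1-b->S2; S2-a->S4; S2-b->S5; S3-a->S3; S3-b->S6; S4-a->S6; S4-b->S5; S5-a->S7; S5-b->S0; S6-a->S6; S6-b->S8; S7-a->S8; S7-b->S0; S8-a->S8; S8-b->S9; S9-a->S9; S9-b->S6

Run two small machines in parallel and take their product. One (4 states) tracks whether and how much of `aab` has been seen; the other (3 states) tracks the count of `b`s modulo 3. Each combined state is a pair, one component from each; accept when both components accept. After merging equivalent states the machine shrinks.
10 states suffice.
        a   b  
>  S0   S1  S2 
   S1   S3  S2 
   S2   S4  S5 
   S3   S3  S6 
   S4   S6  S5 
   S5   S7  S0 
   S6   S6  S8 
   S7   S8  S0 
   S8   S8  S9 
 * S9   S9  S6 
(> = start, * = accepting)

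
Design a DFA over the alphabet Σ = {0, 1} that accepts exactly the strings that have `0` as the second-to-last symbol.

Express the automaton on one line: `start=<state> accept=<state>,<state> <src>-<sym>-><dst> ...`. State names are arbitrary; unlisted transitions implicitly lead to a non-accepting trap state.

start=q0 accept=q3,q4 q0-0->q1 q0-1->q2 q1-0->q3 q1-1->q4 q2-0->q5 q2-1->q6 q3-0->q3 q3-1->q4 q4-0->q5 q4-1->q6 q5-0->q3 q5-1->q4 q6-0->q5 q6-1->q6

A DFA must remember the last 2 symbols (since which symbol is second-to-last isn't known until the input ends). Use one state per possible window of the last ≤2 symbols; accept from those whose window starts with `0`.
A 7-state machine:
        0   1  
>  q0   q1  q2 
   q1   q3  q4 
   q2   q5  q6 
 * q3   q3  q4 
 * q4   q5  q6 
   q5   q3  q4 
   q6   q5  q6 
(> = start, * = accepting)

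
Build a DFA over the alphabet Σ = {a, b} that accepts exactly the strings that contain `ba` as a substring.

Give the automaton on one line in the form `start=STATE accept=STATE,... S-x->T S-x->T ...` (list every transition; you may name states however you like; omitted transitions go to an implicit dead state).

start=q0 accept=q2 q0-a->q0 q0-b->q1 q1-a->q2 q1-b->q1 q2-a->q2 q2-b->q2

Track how much of `ba` has been matched so far: state q0 is no progress, q2 is the absorbing accept state reached once `ba` has occurred. Intermediate states record partial matches; on a mismatch, fall back to the longest reusable overlap.
        a   b  
>  q0   q0  q1 
   q1   q2  q1 
 * q2   q2  q2 
(> = start, * = accepting)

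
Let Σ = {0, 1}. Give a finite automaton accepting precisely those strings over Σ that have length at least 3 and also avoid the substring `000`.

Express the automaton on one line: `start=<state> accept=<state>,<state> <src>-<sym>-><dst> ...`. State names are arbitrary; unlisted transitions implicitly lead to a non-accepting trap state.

start=s0 accept=s7,s8,s9 s0-0->s1 s0-1->s2 s1-0->s3 s1-1->s4 s2-0->s5 s2-1->s4 s3-0->s6 s3-1->s7 s4-0->s8 s4-1->s7 s5-0->s9 s5-1->s7 s6-0->s6 s6-1->s6 s7-0->s8 s7-1->s7 s8-0->s9 s8-1->s7 s9-0->s6 s9-1->s7

Run two small machines in parallel and take their product. One (5 states) tracks the input length, saturating at 4; the other (4 states) tracks partial matches of the forbidden pattern `000`. Each combined state is a pair, one component from each; accept when both components accept. Equivalent product states are then merged.
10 states suffice.
        0   1  
>  s0   s1  s2 
   s1   s3  s4 
   s2   s5  s4 
   s3   s6  s7 
   s4   s8  s7 
   s5   s9  s7 
   s6   s6  s6 
 * s7   s8  s7 
 * s8   s9  s7 
 * s9   s6  s7 
(> = start, * = accepting)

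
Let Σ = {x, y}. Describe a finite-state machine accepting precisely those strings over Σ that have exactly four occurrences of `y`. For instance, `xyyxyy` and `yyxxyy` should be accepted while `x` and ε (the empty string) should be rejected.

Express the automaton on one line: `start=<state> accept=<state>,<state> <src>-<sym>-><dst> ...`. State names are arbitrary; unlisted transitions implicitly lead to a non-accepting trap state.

start=q0 accept=q4 q0-x->q0 q0-y->q1 q1-x->q1 q1-y->q2 q2-x->q2 q2-y->q3 q3-x->q3 q3-y->q4 q4-x->q4 q4-y->q5 q5-x->q5 q5-y->q5

Count `y`s, saturating at 5: states q0 through q4 mean 0 through 4 `y`s seen; q5 means more than 4. Each `y` increments (capped at q5); other symbols loop. Accept from {q4}.
A 6-state machine:
        x   y  
>  q0   q0  q1 
   q1   q1  q2 
   q2   q2  q3 
   q3   q3  q4 
 * q4   q4  q5 
   q5   q5  q5 
(> = start, * = accepting)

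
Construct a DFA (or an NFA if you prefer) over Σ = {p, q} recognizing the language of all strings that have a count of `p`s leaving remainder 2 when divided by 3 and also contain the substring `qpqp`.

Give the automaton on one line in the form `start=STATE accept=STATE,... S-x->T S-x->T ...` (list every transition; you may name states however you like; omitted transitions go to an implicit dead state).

Handle the two conditions separately and then intersect. One (3 states) tracks the count of `p`s modulo 3; the other (5 states) tracks whether and how much of `qpqp` has been seen. Each combined state is a pair, one component from each; accept when both components accept.
A 15-state machine:
       p  q 
>  A   B  C 
   B   D  E 
   C   F  C 
   D   A  G 
   E   H  E 
   F   D  I 
   G   J  G 
   H   A  K 
   I   L  E 
   J   B  M 
   K   N  G 
 * L   N  L 
   M   O  C 
   N   O  N 
   O   L  O 
(> = start, * = accepting)

start=A accept=L A-p->B A-q->C B-p->D B-q->E C-p->F C-q->C D-p->A D-q->G E-p->H E-q->E F-p->D F-q->I G-p->J G-q->G H-p->A H-q->K I-p->L I-q->E J-p->B J-q->M K-p->N K-q->G L-p->N L-q->L M-p->O M-q->C N-p->O N-q->N O-p->L O-q->O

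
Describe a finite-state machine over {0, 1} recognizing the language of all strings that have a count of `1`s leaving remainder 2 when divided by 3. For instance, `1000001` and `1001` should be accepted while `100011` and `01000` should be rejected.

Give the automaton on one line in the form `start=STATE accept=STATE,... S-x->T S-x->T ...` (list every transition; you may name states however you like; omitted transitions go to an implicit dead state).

start=S0 accept=S2 S0-0->S0 S0-1->S1 S1-0->S1 S1-1->S2 S2-0->S2 S2-1->S0

Keep the running count of `1`s modulo 3: each `1` advances along the cycle S0 → S1 → S2 → S0 while other symbols loop. Accept at S2.
3 states suffice.
        0   1  
>  S0   S0  S1 
   S1   S1  S2 
 * S2   S2  S0 
(> = start, * = accepting)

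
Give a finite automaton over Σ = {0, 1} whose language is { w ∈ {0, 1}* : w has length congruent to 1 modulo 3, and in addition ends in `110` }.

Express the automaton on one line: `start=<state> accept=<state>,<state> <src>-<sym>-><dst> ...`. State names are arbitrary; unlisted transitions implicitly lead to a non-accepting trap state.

start=s0 accept=s5 s0-0->s1 s0-1->s1 s1-0->s2 s1-1->s3 s2-0->s0 s2-1->s0 s3-0->s0 s3-1->s4 s4-0->s5 s4-1->s1 s5-0->s2 s5-1->s3

Build one automaton per condition and run them in lockstep. One (3 states) tracks the input length modulo 3; the other (4 states) tracks how much of the suffix `110` has currently been matched. Each combined state is a pair, one component from each; accept when both components accept. Minimizing collapses redundant product states.
With 6 states:
        0   1  
>  s0   s1  s1 
   s1   s2  s3 
   s2   s0  s0 
   s3   s0  s4 
   s4   s5  s1 
 * s5   s2  s3 
(> = start, * = accepting)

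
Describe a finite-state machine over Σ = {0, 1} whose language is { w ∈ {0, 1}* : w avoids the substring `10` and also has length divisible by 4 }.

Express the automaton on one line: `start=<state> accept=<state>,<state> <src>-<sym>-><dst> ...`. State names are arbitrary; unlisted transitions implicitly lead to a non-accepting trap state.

start=s0 accept=s0,s9 s0-0->s1 s0-1->s2 s1-0->s3 s1-1->s4 s2-0->s5 s2-1->s4 s3-0->s6 s3-1->s7 s4-0->s8 s4-1->s7 s5-0->s8 s5-1->s8 s6-0->s0 s6-1->s9 s7-0->s10 s7-1->s9 s8-0->s10 s8-1->s10 s9-0->s11 s9-1->s2 s10-0->s11 s10-1->s11 s11-0->s5 s11-1->s5

Run two small machines in parallel and take their product. One (3 states) tracks partial matches of the forbidden pattern `10`; the other (4 states) tracks the input length modulo 4. Each combined state is a pair, one component from each; accept when both components accept.
With 12 states:
          0    1  
>* s0     s1   s2 
   s1     s3   s4 
   s2     s5   s4 
   s3     s6   s7 
   s4     s8   s7 
   s5     s8   s8 
   s6     s0   s9 
   s7    s10   s9 
   s8    s10  s10 
 * s9    s11   s2 
   s10   s11  s11 
   s11    s5   s5 
(> = start, * = accepting)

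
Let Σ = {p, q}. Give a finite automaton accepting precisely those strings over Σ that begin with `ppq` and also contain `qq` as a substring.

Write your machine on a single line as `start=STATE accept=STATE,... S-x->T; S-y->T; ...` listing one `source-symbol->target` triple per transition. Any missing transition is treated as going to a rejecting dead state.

start=s0; accept=s6; s0-p->s1; s0-q->s2; s1-p->s3; s1-q->s2; s2-p->s2; s2-q->s2; s3-p->s2; s3-q->s4; s4-p->s5; s4-q->s6; s5-p->s5; s5-q->s4; s6-p->s6; s6-q->s6

Build one automaton per condition and run them in lockstep. The first has 5 states tracking whether the input so far still matches the prefix `ppq`; the second has 3 states tracking whether and how much of `qq` has been seen. A product state is a pair (one from each), accepting exactly when both do. After merging equivalent states the machine shrinks.
With 7 states:
        p   q  
>  s0   s1  s2 
   s1   s3  s2 
   s2   s2  s2 
   s3   s2  s4 
   s4   s5  s6 
   s5   s5  s4 
 * s6   s6  s6 
(> = start, * = accepting)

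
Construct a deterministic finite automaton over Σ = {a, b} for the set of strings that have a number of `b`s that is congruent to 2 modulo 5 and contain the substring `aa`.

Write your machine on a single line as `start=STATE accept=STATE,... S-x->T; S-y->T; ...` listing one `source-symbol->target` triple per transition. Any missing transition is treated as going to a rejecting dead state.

Run two small machines in parallel and take their product. The first has 5 states tracking the count of `b`s modulo 5; the second has 3 states tracking whether and how much of `aa` has been seen. A product state is a pair (one from each), accepting exactly when both do.
With 15 states:
          a    b  
>  q0     q1   q2 
   q1     q3   q2 
   q2     q4   q5 
   q3     q3   q6 
   q4     q6   q5 
   q5     q7   q8 
   q6     q6   q9 
   q7     q9   q8 
   q8    q10  q11 
 * q9     q9  q12 
   q10   q12  q11 
   q11   q13   q0 
   q12   q12  q14 
   q13   q14   q0 
   q14   q14   q3 
(> = start, * = accepting)

start=q0; accept=q9; q0-a->q1; q0-b->q2; q1-a->q3; q1-b->q2; q2-a->q4; q2-b->q5; q3-a->q3; q3-b->q6; q4-a->q6; q4-b->q5; q5-a->q7; q5-b->q8; q6-a->q6; q6-b->q9; q7-a->q9; q7-b->q8; q8-a->q10; q8-b->q11; q9-a->q9; q9-b->q12; q10-a->q12; q10-b->q11; q11-a->q13; q11-b->q0; q12-a->q12; q12-b->q14; q13-a->q14; q13-b->q0; q14-a->q14; q14-b->q3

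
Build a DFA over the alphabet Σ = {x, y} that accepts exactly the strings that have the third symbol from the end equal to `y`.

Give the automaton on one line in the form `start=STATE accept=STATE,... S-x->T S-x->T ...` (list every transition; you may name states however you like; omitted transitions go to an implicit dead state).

start=A accept=L,M,N,O A-x->B A-y->C B-x->D B-y->E C-x->F C-y->G D-x->H D-y->I E-x->J E-y->K F-x->L F-y->M G-x->N G-y->O H-x->H H-y->I I-x->J I-y->K J-x->L J-y->M K-x->N K-y->O L-x->H L-y->I M-x->J M-y->K N-x->L N-y->M O-x->N O-y->O

Because acceptance depends on a position counted from the end, the machine has to buffer the most recent 3 symbols. Make each state the string of the last up-to-3 symbols read; on input `x` shift the window left and append `x`. Accept when the buffered window has length 3 and begins with `y`.
       x  y 
>  A   B  C 
   B   D  E 
   C   F  G 
   D   H  I 
   E   J  K 
   F   L  M 
   G   N  O 
   H   H  I 
   I   J  K 
   J   L  M 
   K   N  O 
 * L   H  I 
 * M   J  K 
 * N   L  M 
 * O   N  O 
(> = start, * = accepting)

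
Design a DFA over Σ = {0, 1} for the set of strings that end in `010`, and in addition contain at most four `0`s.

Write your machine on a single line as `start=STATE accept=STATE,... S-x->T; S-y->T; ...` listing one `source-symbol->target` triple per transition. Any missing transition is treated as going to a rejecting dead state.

Build one automaton per condition and run them in lockstep. The first has 4 states tracking how much of the suffix `010` has currently been matched; the second has 6 states tracking the count of `0`s, saturating at 5. A product state is a pair (one from each), accepting exactly when both do.
With 20 states:
          0    1  
>  s0     s1   s0 
   s1     s2   s3 
   s2     s4   s5 
   s3     s6   s7 
   s4     s8   s9 
   s5    s10  s11 
 * s6     s4   s5 
   s7     s2   s7 
   s8    s12  s13 
   s9    s14  s15 
 * s10    s8   s9 
   s11    s4  s11 
   s12   s12  s16 
   s13   s17  s18 
 * s14   s12  s13 
   s15    s8  s15 
   s16   s17  s19 
   s17   s12  s16 
   s18   s12  s18 
   s19   s12  s19 
(> = start, * = accepting)

start=s0; accept=s6,s10,s14; s0-0->s1; s0-1->s0; s1-0->s2; s1-1->s3; s2-0->s4; s2-1->s5; s3-0->s6; s3-1->s7; s4-0->s8; s4-1->s9; s5-0->s10; s5-1->s11; s6-0->s4; s6-1->s5; s7-0->s2; s7-1->s7; s8-0->s12; s8-1->s13; s9-0->s14; s9-1->s15; s10-0->s8; s10-1->s9; s11-0->s4; s11-1->s11; s12-0->s12; s12-1->s16; s13-0->s17; s13-1->s18; s14-0->s12; s14-1->s13; s15-0->s8; s15-1->s15; s16-0->s17; s16-1->s19; s17-0->s12; s17-1->s16; s18-0->s12; s18-1->s18; s19-0->s12; s19-1->s19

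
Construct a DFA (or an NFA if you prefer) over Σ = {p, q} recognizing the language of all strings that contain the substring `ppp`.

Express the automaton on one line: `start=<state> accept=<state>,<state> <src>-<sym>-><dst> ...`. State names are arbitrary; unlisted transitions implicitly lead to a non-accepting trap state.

start=s0 accept=s3 s0-p->s1 s0-q->s0 s1-p->s2 s1-q->s0 s2-p->s3 s2-q->s0 s3-p->s3 s3-q->s3

Track how much of `ppp` has been matched so far: state s0 is no progress, s3 is the absorbing accept state reached once `ppp` has occurred. Intermediate states record partial matches; on a mismatch, fall back to the longest reusable overlap.
A 4-state machine:
        p   q  
>  s0   s1  s0 
   s1   s2  s0 
   s2   s3  s0 
 * s3   s3  s3 
(> = start, * = accepting)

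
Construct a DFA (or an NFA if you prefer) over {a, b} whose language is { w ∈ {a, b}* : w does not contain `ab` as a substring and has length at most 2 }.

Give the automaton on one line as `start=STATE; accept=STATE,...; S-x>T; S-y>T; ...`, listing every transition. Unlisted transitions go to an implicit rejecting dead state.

start=q0; accept=q0,q1,q2,q3,q5; q0-a>q1; q0-b>q2; q1-a>q3; q1-b>q4; q2-a>q3; q2-b>q5; q3-a>q6; q3-b>q7; q4-a>q7; q4-b>q7; q5-a>q6; q5-b>q8; q6-a>q6; q6-b>q7; q7-a>q7; q7-b>q7; q8-a>q6; q8-b>q8

Handle the two conditions separately and then intersect. One (3 states) tracks partial matches of the forbidden pattern `ab`; the other (4 states) tracks the input length, saturating at 3. Each combined state is a pair, one component from each; accept when both components accept.
A 9-state machine:
        a   b  
>* q0   q1  q2 
 * q1   q3  q4 
 * q2   q3  q5 
 * q3   q6  q7 
   q4   q7  q7 
 * q5   q6  q8 
   q6   q6  q7 
   q7   q7  q7 
   q8   q6  q8 
(> = start, * = accepting)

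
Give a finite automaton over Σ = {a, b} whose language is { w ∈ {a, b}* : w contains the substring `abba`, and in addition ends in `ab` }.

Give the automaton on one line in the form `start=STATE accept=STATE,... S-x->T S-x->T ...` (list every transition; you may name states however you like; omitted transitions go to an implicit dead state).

start=q0 accept=q5 q0-a->q1 q0-b->q0 q1-a->q1 q1-b->q2 q2-a->q1 q2-b->q3 q3-a->q4 q3-b->q0 q4-a->q4 q4-b->q5 q5-a->q4 q5-b->q6 q6-a->q4 q6-b->q6

Run two small machines in parallel and take their product. The first has 5 states tracking whether and how much of `abba` has been seen; the second has 3 states tracking how much of the suffix `ab` has currently been matched. A product state is a pair (one from each), accepting exactly when both do.
7 states suffice.
        a   b  
>  q0   q1  q0 
   q1   q1  q2 
   q2   q1  q3 
   q3   q4  q0 
   q4   q4  q5 
 * q5   q4  q6 
   q6   q4  q6 
(> = start, * = accepting)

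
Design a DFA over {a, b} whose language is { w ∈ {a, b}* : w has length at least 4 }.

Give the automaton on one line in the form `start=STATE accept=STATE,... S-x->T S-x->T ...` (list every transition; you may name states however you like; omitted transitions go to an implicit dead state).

Count input length up to 5: every symbol moves from s0 toward s5, which means 'more than 4' and absorbs. Accept from {s4, s5}.
        a   b  
>  s0   s1  s1 
   s1   s2  s2 
   s2   s3  s3 
   s3   s4  s4 
 * s4   s5  s5 
 * s5   s5  s5 
(> = start, * = accepting)

start=s0 accept=s4,s5 s0-a->s1 s0-b->s1 s1-a->s2 s1-b->s2 s2-a->s3 s2-b->s3 s3-a->s4 s3-b->s4 s4-a->s5 s4-b->s5 s5-a->s5 s5-b->s5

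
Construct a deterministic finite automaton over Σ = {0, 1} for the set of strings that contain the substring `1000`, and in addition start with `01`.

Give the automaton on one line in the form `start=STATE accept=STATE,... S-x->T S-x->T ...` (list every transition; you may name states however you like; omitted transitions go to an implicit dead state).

Build one automaton per condition and run them in lockstep. One (5 states) tracks whether and how much of `1000` has been seen; the other (4 states) tracks whether the input so far still matches the prefix `01`. Each combined state is a pair, one component from each; accept when both components accept. Minimizing collapses redundant product states.
With 7 states:
        0   1  
>  S0   S1  S2 
   S1   S2  S3 
   S2   S2  S2 
   S3   S4  S3 
   S4   S5  S3 
   S5   S6  S3 
 * S6   S6  S6 
(> = start, * = accepting)

start=S0 accept=S6 S0-0->S1 S0-1->S2 S1-0->S2 S1-1->S3 S2-0->S2 S2-1->S2 S3-0->S4 S3-1->S3 S4-0->S5 S4-1->S3 S5-0->S6 S5-1->S3 S6-0->S6 S6-1->S6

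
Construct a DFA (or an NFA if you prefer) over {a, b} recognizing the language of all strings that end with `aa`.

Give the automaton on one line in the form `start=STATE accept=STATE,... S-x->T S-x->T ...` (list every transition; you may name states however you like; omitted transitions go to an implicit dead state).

Remember how much of `aa` the current input suffix matches. State s0 means no match yet; s1 means the last symbol is `a`; s2 means the last 2 symbols are `aa`. Only s2 accepts. On a mismatch, fall back to the longest proper suffix that is still a prefix of `aa`.
With 3 states:
        a   b  
>  s0   s1  s0 
   s1   s2  s0 
 * s2   s2  s0 
(> = start, * = accepting)

start=s0 accept=s2 s0-a->s1 s0-b->s0 s1-a->s2 s1-b->s0 s2-a->s2 s2-b->s0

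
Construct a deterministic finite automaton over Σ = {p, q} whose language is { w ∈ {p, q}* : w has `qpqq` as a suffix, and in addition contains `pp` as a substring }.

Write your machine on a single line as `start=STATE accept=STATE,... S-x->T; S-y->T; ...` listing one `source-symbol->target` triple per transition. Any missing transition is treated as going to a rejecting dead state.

Run two small machines in parallel and take their product. One (5 states) tracks how much of the suffix `qpqq` has currently been matched; the other (3 states) tracks whether and how much of `pp` has been seen. Each combined state is a pair, one component from each; accept when both components accept.
With 11 states:
          p    q  
>  S0     S1   S2 
   S1     S3   S2 
   S2     S4   S2 
   S3     S3   S5 
   S4     S3   S6 
   S5     S7   S5 
   S6     S4   S8 
   S7     S3   S9 
   S8     S4   S2 
   S9     S7  S10 
 * S10    S7   S5 
(> = start, * = accepting)

start=S0; accept=S10; S0-p->S1; S0-q->S2; S1-p->S3; S1-q->S2; S2-p->S4; S2-q->S2; S3-p->S3; S3-q->S5; S4-p->S3; S4-q->S6; S5-p->S7; S5-q->S5; S6-p->S4; S6-q->S8; S7-p->S3; S7-q->S9; S8-p->S4; S8-q->S2; S9-p->S7; S9-q->S10; S10-p->S7; S10-q->S5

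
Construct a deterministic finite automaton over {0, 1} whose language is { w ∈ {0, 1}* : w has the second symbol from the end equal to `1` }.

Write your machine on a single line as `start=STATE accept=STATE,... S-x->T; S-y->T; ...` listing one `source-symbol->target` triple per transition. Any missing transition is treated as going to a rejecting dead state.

start=q0; accept=q5,q6; q0-0->q1; q0-1->q2; q1-0->q3; q1-1->q4; q2-0->q5; q2-1->q6; q3-0->q3; q3-1->q4; q4-0->q5; q4-1->q6; q5-0->q3; q5-1->q4; q6-0->q5; q6-1->q6

A DFA must remember the last 2 symbols (since which symbol is second-to-last isn't known until the input ends). Use one state per possible window of the last ≤2 symbols; accept from those whose window starts with `1`.
        0   1  
>  q0   q1  q2 
   q1   q3  q4 
   q2   q5  q6 
   q3   q3  q4 
   q4   q5  q6 
 * q5   q3  q4 
 * q6   q5  q6 
(> = start, * = accepting)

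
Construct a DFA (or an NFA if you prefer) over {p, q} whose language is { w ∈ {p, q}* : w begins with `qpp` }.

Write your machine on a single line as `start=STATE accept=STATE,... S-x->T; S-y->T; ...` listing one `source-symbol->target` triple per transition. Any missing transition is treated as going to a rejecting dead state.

start=S0; accept=S3; S0-p->S4; S0-q->S1; S1-p->S2; S1-q->S4; S2-p->S3; S2-q->S4; S3-p->S3; S3-q->S3; S4-p->S4; S4-q->S4

Check the first 3 symbols one by one: S0 through S2 record how many have matched `qpp` so far; any wrong symbol goes to the dead state S4. After all 3 match we enter the accepting sink S3.
A 5-state machine:
        p   q  
>  S0   S4  S1 
   S1   S2  S4 
   S2   S3  S4 
 * S3   S3  S3 
   S4   S4  S4 
(> = start, * = accepting)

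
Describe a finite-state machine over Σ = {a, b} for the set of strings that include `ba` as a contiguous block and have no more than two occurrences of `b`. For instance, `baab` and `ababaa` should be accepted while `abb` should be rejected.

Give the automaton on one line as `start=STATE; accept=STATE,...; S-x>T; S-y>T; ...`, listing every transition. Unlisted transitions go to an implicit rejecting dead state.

Run two small machines in parallel and take their product. One (3 states) tracks whether and how much of `ba` has been seen; the other (4 states) tracks the count of `b`s, saturating at 3. Each combined state is a pair, one component from each; accept when both components accept. Minimizing collapses redundant product states.
6 states suffice.
        a   b  
>  q0   q0  q1 
   q1   q2  q3 
 * q2   q2  q4 
   q3   q4  q5 
 * q4   q4  q5 
   q5   q5  q5 
(> = start, * = accepting)

start=q0; accept=q2,q4; q0-a>q0; q0-b>q1; q1-a>q2; q1-b>q3; q2-a>q2; q2-b>q4; q3-a>q4; q3-b>q5; q4-a>q4; q4-b>q5; q5-a>q5; q5-b>q5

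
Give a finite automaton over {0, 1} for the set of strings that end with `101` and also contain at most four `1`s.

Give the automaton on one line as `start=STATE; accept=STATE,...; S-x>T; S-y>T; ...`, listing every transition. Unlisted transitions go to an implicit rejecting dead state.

Build one automaton per condition and run them in lockstep. One (4 states) tracks how much of the suffix `101` has currently been matched; the other (6 states) tracks the count of `1`s, saturating at 5. Each combined state is a pair, one component from each; accept when both components accept. After merging equivalent states the machine shrinks.
13 states suffice.
          0    1  
>  s0     s0   s1 
   s1     s2   s3 
   s2     s4   s5 
   s3     s6   s7 
   s4     s4   s3 
 * s5     s6   s7 
   s6     s8   s9 
   s7    s10  s11 
   s8     s8   s7 
 * s9    s10  s11 
   s10   s11  s12 
   s11   s11  s11 
 * s12   s11  s11 
(> = start, * = accepting)

start=s0; accept=s5,s9,s12; s0-0>s0; s0-1>s1; s1-0>s2; s1-1>s3; s2-0>s4; s2-1>s5; s3-0>s6; s3-1>s7; s4-0>s4; s4-1>s3; s5-0>s6; s5-1>s7; s6-0>s8; s6-1>s9; s7-0>s10; s7-1>s11; s8-0>s8; s8-1>s7; s9-0>s10; s9-1>s11; s10-0>s11; s10-1>s12; s11-0>s11; s11-1>s11; s12-0>s11; s12-1>s11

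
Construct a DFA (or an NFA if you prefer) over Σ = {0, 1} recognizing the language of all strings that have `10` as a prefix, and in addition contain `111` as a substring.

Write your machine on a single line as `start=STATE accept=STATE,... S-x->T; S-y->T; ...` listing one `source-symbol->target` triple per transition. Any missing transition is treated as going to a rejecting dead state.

Handle the two conditions separately and then intersect. One (4 states) tracks whether the input so far still matches the prefix `10`; the other (4 states) tracks whether and how much of `111` has been seen. Each combined state is a pair, one component from each; accept when both components accept.
        0   1  
>  S0   S1  S2 
   S1   S1  S3 
   S2   S4  S5 
   S3   S1  S5 
   S4   S4  S6 
   S5   S1  S7 
   S6   S4  S8 
   S7   S7  S7 
   S8   S4  S9 
 * S9   S9  S9 
(> = start, * = accepting)

start=S0; accept=S9; S0-0->S1; S0-1->S2; S1-0->S1; S1-1->S3; S2-0->S4; S2-1->S5; S3-0->S1; S3-1->S5; S4-0->S4; S4-1->S6; S5-0->S1; S5-1->S7; S6-0->S4; S6-1->S8; S7-0->S7; S7-1->S7; S8-0->S4; S8-1->S9; S9-0->S9; S9-1->S9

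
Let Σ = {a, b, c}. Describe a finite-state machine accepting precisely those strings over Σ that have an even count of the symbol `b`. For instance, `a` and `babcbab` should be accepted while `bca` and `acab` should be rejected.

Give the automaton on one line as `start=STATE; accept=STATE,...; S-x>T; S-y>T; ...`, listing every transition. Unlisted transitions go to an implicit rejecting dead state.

The only thing that matters is how many `b`s have appeared, reduced mod 2. Use one state per residue: s0 for 0, …, s1 for 1. Reading `b` moves to the next residue; anything else stays put. s0 is accepting.
With 2 states:
        a   b   c  
>* s0   s0  s1  s0 
   s1   s1  s0  s1 
(> = start, * = accepting)

start=s0; accept=s0; s0-a>s0; s0-b>s1; s0-c>s0; s1-a>s1; s1-b>s0; s1-c>s1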